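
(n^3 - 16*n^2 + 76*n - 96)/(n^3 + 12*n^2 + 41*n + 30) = (n^3 - 16*n^2 + 76*n - 96)/(n^3 + 12*n^2 + 41*n + 30)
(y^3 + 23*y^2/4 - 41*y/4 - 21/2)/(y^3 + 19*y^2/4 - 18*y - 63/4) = (y - 2)/(y - 3)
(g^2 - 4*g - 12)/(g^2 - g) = (g^2 - 4*g - 12)/(g*(g - 1))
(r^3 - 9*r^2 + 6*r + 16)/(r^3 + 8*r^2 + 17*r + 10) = (r^2 - 10*r + 16)/(r^2 + 7*r + 10)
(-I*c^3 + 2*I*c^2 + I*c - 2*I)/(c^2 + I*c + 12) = I*(-c^3 + 2*c^2 + c - 2)/(c^2 + I*c + 12)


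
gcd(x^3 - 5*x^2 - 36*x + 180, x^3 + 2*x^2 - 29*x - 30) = x^2 + x - 30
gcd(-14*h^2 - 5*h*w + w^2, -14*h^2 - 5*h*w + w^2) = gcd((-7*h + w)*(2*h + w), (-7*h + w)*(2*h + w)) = -14*h^2 - 5*h*w + w^2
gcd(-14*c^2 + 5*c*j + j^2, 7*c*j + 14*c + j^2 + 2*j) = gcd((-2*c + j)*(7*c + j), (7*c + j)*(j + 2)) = 7*c + j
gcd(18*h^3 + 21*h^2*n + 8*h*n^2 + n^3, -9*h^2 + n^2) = 3*h + n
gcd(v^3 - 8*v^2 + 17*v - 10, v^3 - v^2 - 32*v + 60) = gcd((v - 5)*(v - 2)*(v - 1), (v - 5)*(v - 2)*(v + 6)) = v^2 - 7*v + 10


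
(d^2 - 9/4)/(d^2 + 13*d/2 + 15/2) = (d - 3/2)/(d + 5)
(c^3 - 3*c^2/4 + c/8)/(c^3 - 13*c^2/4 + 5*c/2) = (8*c^2 - 6*c + 1)/(2*(4*c^2 - 13*c + 10))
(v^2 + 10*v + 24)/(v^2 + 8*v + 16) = (v + 6)/(v + 4)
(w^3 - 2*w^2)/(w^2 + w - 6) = w^2/(w + 3)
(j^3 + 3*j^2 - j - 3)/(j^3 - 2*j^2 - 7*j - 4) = (j^2 + 2*j - 3)/(j^2 - 3*j - 4)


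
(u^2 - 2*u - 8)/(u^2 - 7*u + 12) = (u + 2)/(u - 3)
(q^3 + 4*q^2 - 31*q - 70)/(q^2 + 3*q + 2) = (q^2 + 2*q - 35)/(q + 1)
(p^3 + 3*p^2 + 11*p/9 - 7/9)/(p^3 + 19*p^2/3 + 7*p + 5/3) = (9*p^2 + 18*p - 7)/(3*(3*p^2 + 16*p + 5))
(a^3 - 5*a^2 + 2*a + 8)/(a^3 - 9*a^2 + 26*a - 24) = (a + 1)/(a - 3)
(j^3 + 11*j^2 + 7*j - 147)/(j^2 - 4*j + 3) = (j^2 + 14*j + 49)/(j - 1)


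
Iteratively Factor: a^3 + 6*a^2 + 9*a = (a + 3)*(a^2 + 3*a) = a*(a + 3)*(a + 3)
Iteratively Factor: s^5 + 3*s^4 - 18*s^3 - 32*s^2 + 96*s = (s)*(s^4 + 3*s^3 - 18*s^2 - 32*s + 96) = s*(s - 3)*(s^3 + 6*s^2 - 32) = s*(s - 3)*(s + 4)*(s^2 + 2*s - 8) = s*(s - 3)*(s + 4)^2*(s - 2)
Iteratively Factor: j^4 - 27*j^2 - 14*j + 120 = (j - 5)*(j^3 + 5*j^2 - 2*j - 24) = (j - 5)*(j - 2)*(j^2 + 7*j + 12) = (j - 5)*(j - 2)*(j + 4)*(j + 3)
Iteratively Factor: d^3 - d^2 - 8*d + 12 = (d - 2)*(d^2 + d - 6) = (d - 2)^2*(d + 3)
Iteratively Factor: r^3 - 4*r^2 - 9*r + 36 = (r - 3)*(r^2 - r - 12) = (r - 3)*(r + 3)*(r - 4)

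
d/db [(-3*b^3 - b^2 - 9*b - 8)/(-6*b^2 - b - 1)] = (18*b^4 + 6*b^3 - 44*b^2 - 94*b + 1)/(36*b^4 + 12*b^3 + 13*b^2 + 2*b + 1)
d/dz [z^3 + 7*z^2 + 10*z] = 3*z^2 + 14*z + 10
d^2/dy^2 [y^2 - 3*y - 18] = 2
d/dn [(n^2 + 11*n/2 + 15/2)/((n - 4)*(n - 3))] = (-25*n^2 + 18*n + 237)/(2*(n^4 - 14*n^3 + 73*n^2 - 168*n + 144))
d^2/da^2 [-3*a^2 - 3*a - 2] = -6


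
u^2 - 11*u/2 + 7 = (u - 7/2)*(u - 2)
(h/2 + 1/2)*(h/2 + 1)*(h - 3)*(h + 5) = h^4/4 + 5*h^3/4 - 7*h^2/4 - 41*h/4 - 15/2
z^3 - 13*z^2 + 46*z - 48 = (z - 8)*(z - 3)*(z - 2)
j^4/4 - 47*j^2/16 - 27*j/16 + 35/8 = (j/4 + 1/2)*(j - 7/2)*(j - 1)*(j + 5/2)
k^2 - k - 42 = (k - 7)*(k + 6)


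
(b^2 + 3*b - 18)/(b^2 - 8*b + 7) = (b^2 + 3*b - 18)/(b^2 - 8*b + 7)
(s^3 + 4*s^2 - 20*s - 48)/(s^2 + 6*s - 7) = (s^3 + 4*s^2 - 20*s - 48)/(s^2 + 6*s - 7)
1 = 1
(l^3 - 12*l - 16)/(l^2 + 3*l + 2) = (l^2 - 2*l - 8)/(l + 1)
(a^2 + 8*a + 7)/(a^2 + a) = (a + 7)/a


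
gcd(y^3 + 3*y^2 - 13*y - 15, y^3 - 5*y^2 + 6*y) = y - 3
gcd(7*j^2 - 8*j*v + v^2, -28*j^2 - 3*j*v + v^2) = -7*j + v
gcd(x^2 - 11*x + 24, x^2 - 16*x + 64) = x - 8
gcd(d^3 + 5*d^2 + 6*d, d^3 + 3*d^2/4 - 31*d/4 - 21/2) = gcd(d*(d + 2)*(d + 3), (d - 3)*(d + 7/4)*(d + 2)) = d + 2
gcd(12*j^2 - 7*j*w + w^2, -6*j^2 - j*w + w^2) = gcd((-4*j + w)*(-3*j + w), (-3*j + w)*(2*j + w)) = -3*j + w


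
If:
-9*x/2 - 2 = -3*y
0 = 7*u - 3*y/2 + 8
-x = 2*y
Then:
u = -31/28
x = -1/3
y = 1/6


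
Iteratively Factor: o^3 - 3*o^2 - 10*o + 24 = (o + 3)*(o^2 - 6*o + 8) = (o - 2)*(o + 3)*(o - 4)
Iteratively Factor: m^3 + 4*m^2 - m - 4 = (m + 4)*(m^2 - 1) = (m + 1)*(m + 4)*(m - 1)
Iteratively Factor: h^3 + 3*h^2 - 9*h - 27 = (h + 3)*(h^2 - 9) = (h - 3)*(h + 3)*(h + 3)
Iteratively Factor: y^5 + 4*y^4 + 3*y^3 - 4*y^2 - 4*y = (y + 2)*(y^4 + 2*y^3 - y^2 - 2*y) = (y - 1)*(y + 2)*(y^3 + 3*y^2 + 2*y) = (y - 1)*(y + 1)*(y + 2)*(y^2 + 2*y) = (y - 1)*(y + 1)*(y + 2)^2*(y)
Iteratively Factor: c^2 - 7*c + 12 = (c - 4)*(c - 3)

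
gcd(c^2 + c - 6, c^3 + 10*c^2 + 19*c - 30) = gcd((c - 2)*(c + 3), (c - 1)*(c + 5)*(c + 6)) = 1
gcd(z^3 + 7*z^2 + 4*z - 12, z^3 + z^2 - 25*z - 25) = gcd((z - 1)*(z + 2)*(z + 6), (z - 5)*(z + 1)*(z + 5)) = 1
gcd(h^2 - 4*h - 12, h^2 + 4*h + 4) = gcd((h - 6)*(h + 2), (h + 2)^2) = h + 2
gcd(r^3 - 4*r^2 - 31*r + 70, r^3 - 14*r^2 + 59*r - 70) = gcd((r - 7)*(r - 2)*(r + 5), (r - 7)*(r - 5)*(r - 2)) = r^2 - 9*r + 14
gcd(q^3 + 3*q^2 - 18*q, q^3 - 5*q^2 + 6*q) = q^2 - 3*q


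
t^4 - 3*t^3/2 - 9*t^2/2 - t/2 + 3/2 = (t - 3)*(t - 1/2)*(t + 1)^2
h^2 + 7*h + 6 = (h + 1)*(h + 6)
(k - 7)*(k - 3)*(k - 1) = k^3 - 11*k^2 + 31*k - 21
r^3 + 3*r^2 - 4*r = r*(r - 1)*(r + 4)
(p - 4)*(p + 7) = p^2 + 3*p - 28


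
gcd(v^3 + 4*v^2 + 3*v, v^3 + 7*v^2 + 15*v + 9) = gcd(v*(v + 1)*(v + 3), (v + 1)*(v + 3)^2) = v^2 + 4*v + 3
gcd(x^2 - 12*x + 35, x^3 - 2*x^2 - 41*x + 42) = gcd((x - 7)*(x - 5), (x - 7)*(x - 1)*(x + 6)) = x - 7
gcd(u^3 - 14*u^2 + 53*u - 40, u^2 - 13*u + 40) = u^2 - 13*u + 40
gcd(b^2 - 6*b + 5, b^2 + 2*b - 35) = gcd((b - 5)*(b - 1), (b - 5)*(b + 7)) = b - 5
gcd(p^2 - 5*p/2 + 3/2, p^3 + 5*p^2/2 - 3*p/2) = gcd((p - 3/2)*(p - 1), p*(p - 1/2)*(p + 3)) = 1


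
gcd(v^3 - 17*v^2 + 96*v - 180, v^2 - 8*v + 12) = v - 6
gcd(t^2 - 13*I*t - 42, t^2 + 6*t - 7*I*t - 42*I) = t - 7*I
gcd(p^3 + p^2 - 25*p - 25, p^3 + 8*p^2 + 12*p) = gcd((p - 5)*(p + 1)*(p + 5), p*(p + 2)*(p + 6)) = 1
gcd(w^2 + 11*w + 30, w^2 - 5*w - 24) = 1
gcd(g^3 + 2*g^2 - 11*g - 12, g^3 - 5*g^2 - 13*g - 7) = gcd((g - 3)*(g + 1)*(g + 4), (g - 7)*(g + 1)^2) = g + 1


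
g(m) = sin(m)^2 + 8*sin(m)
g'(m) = 2*sin(m)*cos(m) + 8*cos(m)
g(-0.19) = -1.48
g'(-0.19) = 7.49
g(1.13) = 8.05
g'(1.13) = 4.19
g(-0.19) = -1.48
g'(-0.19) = 7.49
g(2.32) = 6.39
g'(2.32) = -6.45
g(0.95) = 7.17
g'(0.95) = 5.60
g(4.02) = -5.57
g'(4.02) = -4.12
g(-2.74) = -2.97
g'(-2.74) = -6.64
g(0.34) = 2.78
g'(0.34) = 8.17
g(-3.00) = -1.11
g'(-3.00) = -7.64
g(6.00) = -2.16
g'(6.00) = 7.14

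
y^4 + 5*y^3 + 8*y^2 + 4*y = y*(y + 1)*(y + 2)^2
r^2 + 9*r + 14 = (r + 2)*(r + 7)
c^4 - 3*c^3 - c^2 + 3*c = c*(c - 3)*(c - 1)*(c + 1)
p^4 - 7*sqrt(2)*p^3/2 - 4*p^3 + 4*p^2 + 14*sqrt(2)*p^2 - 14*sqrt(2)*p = p*(p - 2)^2*(p - 7*sqrt(2)/2)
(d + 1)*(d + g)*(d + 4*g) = d^3 + 5*d^2*g + d^2 + 4*d*g^2 + 5*d*g + 4*g^2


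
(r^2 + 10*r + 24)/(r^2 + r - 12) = (r + 6)/(r - 3)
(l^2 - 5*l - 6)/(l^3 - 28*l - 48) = (l + 1)/(l^2 + 6*l + 8)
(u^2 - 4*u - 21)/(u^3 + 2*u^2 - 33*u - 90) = (u - 7)/(u^2 - u - 30)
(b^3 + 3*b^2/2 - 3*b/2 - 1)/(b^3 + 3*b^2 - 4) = (b + 1/2)/(b + 2)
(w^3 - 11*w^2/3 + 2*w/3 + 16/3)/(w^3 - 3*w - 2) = (w - 8/3)/(w + 1)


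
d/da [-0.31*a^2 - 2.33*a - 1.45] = -0.62*a - 2.33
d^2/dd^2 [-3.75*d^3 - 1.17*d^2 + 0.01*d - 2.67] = -22.5*d - 2.34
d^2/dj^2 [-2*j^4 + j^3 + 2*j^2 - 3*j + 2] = -24*j^2 + 6*j + 4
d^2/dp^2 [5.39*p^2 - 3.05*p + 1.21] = 10.7800000000000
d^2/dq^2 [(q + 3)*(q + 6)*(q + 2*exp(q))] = 2*q^2*exp(q) + 26*q*exp(q) + 6*q + 76*exp(q) + 18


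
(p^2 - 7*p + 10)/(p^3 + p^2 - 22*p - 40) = (p - 2)/(p^2 + 6*p + 8)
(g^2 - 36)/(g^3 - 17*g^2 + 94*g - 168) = (g + 6)/(g^2 - 11*g + 28)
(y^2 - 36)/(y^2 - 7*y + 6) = (y + 6)/(y - 1)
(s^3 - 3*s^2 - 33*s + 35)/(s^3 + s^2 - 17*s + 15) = (s - 7)/(s - 3)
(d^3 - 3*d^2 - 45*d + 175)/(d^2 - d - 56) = (d^2 - 10*d + 25)/(d - 8)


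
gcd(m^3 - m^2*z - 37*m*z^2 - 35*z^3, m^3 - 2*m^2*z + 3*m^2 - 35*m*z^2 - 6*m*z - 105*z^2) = -m^2 + 2*m*z + 35*z^2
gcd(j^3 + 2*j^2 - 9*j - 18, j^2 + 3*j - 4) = 1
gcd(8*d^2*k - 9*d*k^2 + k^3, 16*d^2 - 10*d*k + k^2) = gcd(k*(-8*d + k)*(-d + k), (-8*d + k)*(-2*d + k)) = 8*d - k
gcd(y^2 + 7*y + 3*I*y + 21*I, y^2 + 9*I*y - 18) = y + 3*I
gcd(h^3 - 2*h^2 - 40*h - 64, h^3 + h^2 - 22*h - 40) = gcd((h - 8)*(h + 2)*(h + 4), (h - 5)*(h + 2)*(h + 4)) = h^2 + 6*h + 8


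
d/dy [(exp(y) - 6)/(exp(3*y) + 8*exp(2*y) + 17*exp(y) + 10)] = (-(exp(y) - 6)*(3*exp(2*y) + 16*exp(y) + 17) + exp(3*y) + 8*exp(2*y) + 17*exp(y) + 10)*exp(y)/(exp(3*y) + 8*exp(2*y) + 17*exp(y) + 10)^2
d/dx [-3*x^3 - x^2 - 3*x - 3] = -9*x^2 - 2*x - 3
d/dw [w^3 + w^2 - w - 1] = 3*w^2 + 2*w - 1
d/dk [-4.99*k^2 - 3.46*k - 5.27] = -9.98*k - 3.46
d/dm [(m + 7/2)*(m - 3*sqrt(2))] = 2*m - 3*sqrt(2) + 7/2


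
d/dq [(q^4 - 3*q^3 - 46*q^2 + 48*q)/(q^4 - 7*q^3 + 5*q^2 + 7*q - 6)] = 2*(-2*q^4 + 47*q^3 - 134*q^2 - 12*q - 144)/(q^6 - 12*q^5 + 34*q^4 + 24*q^3 - 71*q^2 - 12*q + 36)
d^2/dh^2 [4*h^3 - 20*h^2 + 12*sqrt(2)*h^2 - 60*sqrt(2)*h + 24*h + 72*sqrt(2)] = 24*h - 40 + 24*sqrt(2)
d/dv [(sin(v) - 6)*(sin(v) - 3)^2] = 3*(sin(v) - 5)*(sin(v) - 3)*cos(v)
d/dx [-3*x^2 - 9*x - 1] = -6*x - 9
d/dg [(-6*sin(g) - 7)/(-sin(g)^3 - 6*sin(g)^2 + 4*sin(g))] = (-12*sin(g)^3 - 57*sin(g)^2 - 84*sin(g) + 28)*cos(g)/((sin(g)^2 + 6*sin(g) - 4)^2*sin(g)^2)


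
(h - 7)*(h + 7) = h^2 - 49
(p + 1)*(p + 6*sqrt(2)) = p^2 + p + 6*sqrt(2)*p + 6*sqrt(2)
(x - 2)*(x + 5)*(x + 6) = x^3 + 9*x^2 + 8*x - 60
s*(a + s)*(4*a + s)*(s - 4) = 4*a^2*s^2 - 16*a^2*s + 5*a*s^3 - 20*a*s^2 + s^4 - 4*s^3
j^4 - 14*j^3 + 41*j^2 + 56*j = j*(j - 8)*(j - 7)*(j + 1)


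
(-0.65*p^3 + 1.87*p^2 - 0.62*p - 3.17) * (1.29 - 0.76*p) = 0.494*p^4 - 2.2597*p^3 + 2.8835*p^2 + 1.6094*p - 4.0893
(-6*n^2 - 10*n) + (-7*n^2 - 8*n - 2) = -13*n^2 - 18*n - 2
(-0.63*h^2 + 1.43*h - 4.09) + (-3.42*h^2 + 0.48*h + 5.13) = -4.05*h^2 + 1.91*h + 1.04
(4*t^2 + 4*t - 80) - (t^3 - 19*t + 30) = -t^3 + 4*t^2 + 23*t - 110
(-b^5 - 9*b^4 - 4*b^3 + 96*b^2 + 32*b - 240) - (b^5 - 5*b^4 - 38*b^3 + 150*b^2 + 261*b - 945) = -2*b^5 - 4*b^4 + 34*b^3 - 54*b^2 - 229*b + 705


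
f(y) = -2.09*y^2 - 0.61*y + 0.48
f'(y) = -4.18*y - 0.61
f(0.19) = 0.29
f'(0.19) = -1.40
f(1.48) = -5.00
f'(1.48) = -6.80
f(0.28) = 0.15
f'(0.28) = -1.78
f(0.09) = 0.41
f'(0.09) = -0.99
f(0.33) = 0.05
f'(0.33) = -1.99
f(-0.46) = 0.32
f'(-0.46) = 1.31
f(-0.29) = 0.48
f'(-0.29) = 0.60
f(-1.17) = -1.67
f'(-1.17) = 4.28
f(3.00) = -20.16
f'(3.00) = -13.15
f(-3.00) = -16.50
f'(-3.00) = 11.93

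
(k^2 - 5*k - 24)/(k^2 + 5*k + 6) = (k - 8)/(k + 2)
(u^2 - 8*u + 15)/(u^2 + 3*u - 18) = (u - 5)/(u + 6)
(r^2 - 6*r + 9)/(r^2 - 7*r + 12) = (r - 3)/(r - 4)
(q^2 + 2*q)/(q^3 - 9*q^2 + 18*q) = (q + 2)/(q^2 - 9*q + 18)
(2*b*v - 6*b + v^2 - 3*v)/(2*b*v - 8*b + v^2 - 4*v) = (v - 3)/(v - 4)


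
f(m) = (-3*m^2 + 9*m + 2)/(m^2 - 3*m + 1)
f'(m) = (3 - 2*m)*(-3*m^2 + 9*m + 2)/(m^2 - 3*m + 1)^2 + (9 - 6*m)/(m^2 - 3*m + 1) = 5*(3 - 2*m)/(m^4 - 6*m^3 + 11*m^2 - 6*m + 1)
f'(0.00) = 15.00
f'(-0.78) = 1.46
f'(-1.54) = 0.48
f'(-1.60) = 0.44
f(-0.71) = -1.62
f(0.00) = 2.00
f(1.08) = -7.66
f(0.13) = 4.98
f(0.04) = 2.67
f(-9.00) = -2.95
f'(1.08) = 3.64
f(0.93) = -8.40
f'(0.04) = 18.78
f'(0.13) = 34.86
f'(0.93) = 6.66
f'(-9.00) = 0.01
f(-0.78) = -1.73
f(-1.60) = -2.40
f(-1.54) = -2.37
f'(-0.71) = 1.67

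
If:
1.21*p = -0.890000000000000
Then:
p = -0.74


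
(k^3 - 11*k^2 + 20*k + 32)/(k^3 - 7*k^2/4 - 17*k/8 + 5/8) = 8*(k^2 - 12*k + 32)/(8*k^2 - 22*k + 5)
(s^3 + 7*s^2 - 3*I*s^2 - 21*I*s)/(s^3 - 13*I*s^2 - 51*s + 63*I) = s*(s + 7)/(s^2 - 10*I*s - 21)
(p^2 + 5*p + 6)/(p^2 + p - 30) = (p^2 + 5*p + 6)/(p^2 + p - 30)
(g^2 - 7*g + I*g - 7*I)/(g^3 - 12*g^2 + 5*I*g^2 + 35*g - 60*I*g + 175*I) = (g + I)/(g^2 + 5*g*(-1 + I) - 25*I)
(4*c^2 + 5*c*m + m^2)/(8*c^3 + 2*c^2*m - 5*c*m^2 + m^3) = (4*c + m)/(8*c^2 - 6*c*m + m^2)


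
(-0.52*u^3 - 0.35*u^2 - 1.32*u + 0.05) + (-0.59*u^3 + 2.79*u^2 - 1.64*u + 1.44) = -1.11*u^3 + 2.44*u^2 - 2.96*u + 1.49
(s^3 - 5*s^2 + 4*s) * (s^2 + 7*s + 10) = s^5 + 2*s^4 - 21*s^3 - 22*s^2 + 40*s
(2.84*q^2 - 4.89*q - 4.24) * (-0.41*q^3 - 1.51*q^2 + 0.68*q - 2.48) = -1.1644*q^5 - 2.2835*q^4 + 11.0535*q^3 - 3.966*q^2 + 9.244*q + 10.5152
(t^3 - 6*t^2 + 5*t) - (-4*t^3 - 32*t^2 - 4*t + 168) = 5*t^3 + 26*t^2 + 9*t - 168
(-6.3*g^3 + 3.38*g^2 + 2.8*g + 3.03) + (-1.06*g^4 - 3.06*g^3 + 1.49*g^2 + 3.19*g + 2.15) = -1.06*g^4 - 9.36*g^3 + 4.87*g^2 + 5.99*g + 5.18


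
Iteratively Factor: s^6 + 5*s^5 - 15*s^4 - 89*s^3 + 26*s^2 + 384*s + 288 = (s + 4)*(s^5 + s^4 - 19*s^3 - 13*s^2 + 78*s + 72) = (s + 4)^2*(s^4 - 3*s^3 - 7*s^2 + 15*s + 18) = (s + 1)*(s + 4)^2*(s^3 - 4*s^2 - 3*s + 18) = (s - 3)*(s + 1)*(s + 4)^2*(s^2 - s - 6) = (s - 3)*(s + 1)*(s + 2)*(s + 4)^2*(s - 3)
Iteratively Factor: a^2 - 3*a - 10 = (a - 5)*(a + 2)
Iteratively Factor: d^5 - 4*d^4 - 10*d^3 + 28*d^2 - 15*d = (d - 1)*(d^4 - 3*d^3 - 13*d^2 + 15*d) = d*(d - 1)*(d^3 - 3*d^2 - 13*d + 15) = d*(d - 5)*(d - 1)*(d^2 + 2*d - 3) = d*(d - 5)*(d - 1)^2*(d + 3)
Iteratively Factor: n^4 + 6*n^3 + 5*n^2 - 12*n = (n - 1)*(n^3 + 7*n^2 + 12*n) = (n - 1)*(n + 4)*(n^2 + 3*n) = (n - 1)*(n + 3)*(n + 4)*(n)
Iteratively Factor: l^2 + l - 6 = (l - 2)*(l + 3)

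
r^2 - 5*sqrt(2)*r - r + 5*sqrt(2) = (r - 1)*(r - 5*sqrt(2))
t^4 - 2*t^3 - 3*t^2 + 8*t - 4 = (t - 2)*(t - 1)^2*(t + 2)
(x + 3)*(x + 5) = x^2 + 8*x + 15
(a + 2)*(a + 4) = a^2 + 6*a + 8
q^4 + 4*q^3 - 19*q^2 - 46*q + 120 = (q - 3)*(q - 2)*(q + 4)*(q + 5)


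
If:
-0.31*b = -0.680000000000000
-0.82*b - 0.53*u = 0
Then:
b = 2.19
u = -3.39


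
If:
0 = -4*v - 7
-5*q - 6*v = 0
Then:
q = 21/10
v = -7/4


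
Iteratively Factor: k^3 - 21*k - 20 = (k - 5)*(k^2 + 5*k + 4) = (k - 5)*(k + 1)*(k + 4)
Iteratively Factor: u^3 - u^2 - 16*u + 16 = (u + 4)*(u^2 - 5*u + 4) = (u - 4)*(u + 4)*(u - 1)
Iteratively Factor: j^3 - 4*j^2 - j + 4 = (j + 1)*(j^2 - 5*j + 4) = (j - 4)*(j + 1)*(j - 1)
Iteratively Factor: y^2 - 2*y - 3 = (y - 3)*(y + 1)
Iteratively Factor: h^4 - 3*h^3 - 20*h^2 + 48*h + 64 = (h - 4)*(h^3 + h^2 - 16*h - 16) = (h - 4)*(h + 4)*(h^2 - 3*h - 4) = (h - 4)*(h + 1)*(h + 4)*(h - 4)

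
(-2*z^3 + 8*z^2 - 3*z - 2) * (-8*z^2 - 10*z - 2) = 16*z^5 - 44*z^4 - 52*z^3 + 30*z^2 + 26*z + 4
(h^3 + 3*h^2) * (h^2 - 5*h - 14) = h^5 - 2*h^4 - 29*h^3 - 42*h^2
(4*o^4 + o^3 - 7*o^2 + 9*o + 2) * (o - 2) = 4*o^5 - 7*o^4 - 9*o^3 + 23*o^2 - 16*o - 4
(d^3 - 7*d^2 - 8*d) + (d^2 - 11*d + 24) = d^3 - 6*d^2 - 19*d + 24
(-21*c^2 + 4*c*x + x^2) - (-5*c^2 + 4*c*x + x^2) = -16*c^2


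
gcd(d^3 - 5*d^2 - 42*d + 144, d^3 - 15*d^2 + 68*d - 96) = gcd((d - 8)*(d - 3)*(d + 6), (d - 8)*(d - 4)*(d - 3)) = d^2 - 11*d + 24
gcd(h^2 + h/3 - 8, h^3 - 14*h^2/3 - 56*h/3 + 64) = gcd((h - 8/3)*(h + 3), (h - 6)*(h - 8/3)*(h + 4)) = h - 8/3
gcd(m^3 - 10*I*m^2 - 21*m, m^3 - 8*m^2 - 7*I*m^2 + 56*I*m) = m^2 - 7*I*m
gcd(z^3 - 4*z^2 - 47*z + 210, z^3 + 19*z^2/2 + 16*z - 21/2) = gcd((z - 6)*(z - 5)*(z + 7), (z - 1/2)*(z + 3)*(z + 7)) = z + 7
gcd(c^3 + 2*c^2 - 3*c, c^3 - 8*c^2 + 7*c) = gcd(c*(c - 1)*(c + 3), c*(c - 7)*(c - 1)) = c^2 - c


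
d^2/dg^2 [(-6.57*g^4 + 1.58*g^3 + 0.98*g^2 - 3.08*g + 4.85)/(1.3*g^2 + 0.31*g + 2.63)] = (-22.2066*g^6 - 15.88626*g^5 - 138.565242*g^4 - 107.40498*g^3 - 508.524072*g^2 + 140.482632*g - 13.652758)/(2.197*g^6 + 1.5717*g^5 + 13.70889*g^4 + 6.389131*g^3 + 27.734139*g^2 + 6.432717*g + 18.191447)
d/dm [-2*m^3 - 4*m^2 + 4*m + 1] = -6*m^2 - 8*m + 4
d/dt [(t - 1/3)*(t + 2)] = 2*t + 5/3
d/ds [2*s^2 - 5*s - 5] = 4*s - 5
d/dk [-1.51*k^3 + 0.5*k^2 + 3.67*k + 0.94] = -4.53*k^2 + 1.0*k + 3.67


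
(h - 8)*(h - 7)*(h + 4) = h^3 - 11*h^2 - 4*h + 224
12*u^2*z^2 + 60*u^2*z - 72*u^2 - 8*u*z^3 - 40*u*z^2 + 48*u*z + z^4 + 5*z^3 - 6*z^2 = (-6*u + z)*(-2*u + z)*(z - 1)*(z + 6)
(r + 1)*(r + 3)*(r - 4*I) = r^3 + 4*r^2 - 4*I*r^2 + 3*r - 16*I*r - 12*I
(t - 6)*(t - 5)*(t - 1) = t^3 - 12*t^2 + 41*t - 30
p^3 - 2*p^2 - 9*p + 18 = (p - 3)*(p - 2)*(p + 3)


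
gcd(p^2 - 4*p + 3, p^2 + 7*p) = 1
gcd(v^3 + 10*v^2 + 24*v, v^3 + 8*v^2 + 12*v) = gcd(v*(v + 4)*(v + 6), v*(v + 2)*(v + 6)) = v^2 + 6*v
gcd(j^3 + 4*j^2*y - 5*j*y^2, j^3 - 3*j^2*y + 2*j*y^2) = -j^2 + j*y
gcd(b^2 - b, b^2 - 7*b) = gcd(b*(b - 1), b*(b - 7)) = b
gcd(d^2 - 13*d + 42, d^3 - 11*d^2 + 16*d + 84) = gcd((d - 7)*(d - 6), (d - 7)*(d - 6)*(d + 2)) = d^2 - 13*d + 42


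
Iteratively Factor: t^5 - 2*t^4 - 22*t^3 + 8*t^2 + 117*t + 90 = (t - 3)*(t^4 + t^3 - 19*t^2 - 49*t - 30) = (t - 3)*(t + 2)*(t^3 - t^2 - 17*t - 15) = (t - 5)*(t - 3)*(t + 2)*(t^2 + 4*t + 3) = (t - 5)*(t - 3)*(t + 1)*(t + 2)*(t + 3)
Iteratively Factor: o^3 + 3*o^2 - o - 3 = (o + 1)*(o^2 + 2*o - 3) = (o - 1)*(o + 1)*(o + 3)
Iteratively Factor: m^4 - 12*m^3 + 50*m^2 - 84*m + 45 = (m - 3)*(m^3 - 9*m^2 + 23*m - 15) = (m - 3)*(m - 1)*(m^2 - 8*m + 15) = (m - 5)*(m - 3)*(m - 1)*(m - 3)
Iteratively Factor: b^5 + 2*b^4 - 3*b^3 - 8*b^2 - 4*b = (b + 1)*(b^4 + b^3 - 4*b^2 - 4*b) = (b - 2)*(b + 1)*(b^3 + 3*b^2 + 2*b) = (b - 2)*(b + 1)*(b + 2)*(b^2 + b) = b*(b - 2)*(b + 1)*(b + 2)*(b + 1)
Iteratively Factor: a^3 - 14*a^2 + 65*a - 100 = (a - 5)*(a^2 - 9*a + 20) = (a - 5)*(a - 4)*(a - 5)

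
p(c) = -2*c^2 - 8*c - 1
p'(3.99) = -23.96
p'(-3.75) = 7.00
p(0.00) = -1.00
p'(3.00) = -20.00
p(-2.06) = 6.99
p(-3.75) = 0.88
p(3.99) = -64.76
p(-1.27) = 5.93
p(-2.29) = 6.83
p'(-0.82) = -4.72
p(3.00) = -43.00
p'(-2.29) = 1.16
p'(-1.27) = -2.92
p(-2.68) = 6.08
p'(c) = -4*c - 8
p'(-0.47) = -6.12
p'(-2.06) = 0.24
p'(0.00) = -8.00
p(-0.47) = 2.32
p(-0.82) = 4.22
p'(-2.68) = 2.72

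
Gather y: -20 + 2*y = 2*y - 20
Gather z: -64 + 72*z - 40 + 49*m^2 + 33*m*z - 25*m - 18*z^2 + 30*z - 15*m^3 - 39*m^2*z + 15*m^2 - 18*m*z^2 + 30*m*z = -15*m^3 + 64*m^2 - 25*m + z^2*(-18*m - 18) + z*(-39*m^2 + 63*m + 102) - 104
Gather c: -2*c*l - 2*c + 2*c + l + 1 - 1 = -2*c*l + l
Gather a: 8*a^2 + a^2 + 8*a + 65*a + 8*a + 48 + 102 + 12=9*a^2 + 81*a + 162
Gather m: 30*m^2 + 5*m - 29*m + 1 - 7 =30*m^2 - 24*m - 6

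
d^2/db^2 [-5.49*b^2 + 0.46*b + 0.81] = -10.9800000000000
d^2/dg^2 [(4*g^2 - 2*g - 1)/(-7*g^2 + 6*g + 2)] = 2*(-70*g^3 - 21*g^2 - 42*g + 10)/(343*g^6 - 882*g^5 + 462*g^4 + 288*g^3 - 132*g^2 - 72*g - 8)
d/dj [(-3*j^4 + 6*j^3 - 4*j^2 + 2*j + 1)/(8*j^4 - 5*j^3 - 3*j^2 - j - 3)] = (-33*j^6 + 82*j^5 - 77*j^4 + 12*j^3 - 29*j^2 + 30*j - 5)/(64*j^8 - 80*j^7 - 23*j^6 + 14*j^5 - 29*j^4 + 36*j^3 + 19*j^2 + 6*j + 9)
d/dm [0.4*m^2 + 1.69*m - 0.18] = 0.8*m + 1.69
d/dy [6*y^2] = 12*y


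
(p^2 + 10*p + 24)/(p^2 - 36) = (p + 4)/(p - 6)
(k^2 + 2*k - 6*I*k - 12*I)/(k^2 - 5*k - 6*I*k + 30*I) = (k + 2)/(k - 5)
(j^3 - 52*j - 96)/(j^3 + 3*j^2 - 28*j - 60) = (j - 8)/(j - 5)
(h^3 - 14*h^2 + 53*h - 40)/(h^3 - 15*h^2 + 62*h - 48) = (h - 5)/(h - 6)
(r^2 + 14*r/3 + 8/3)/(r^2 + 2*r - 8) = (r + 2/3)/(r - 2)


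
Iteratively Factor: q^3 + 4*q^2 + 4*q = (q + 2)*(q^2 + 2*q) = q*(q + 2)*(q + 2)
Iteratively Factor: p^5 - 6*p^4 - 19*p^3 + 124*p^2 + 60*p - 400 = (p - 5)*(p^4 - p^3 - 24*p^2 + 4*p + 80) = (p - 5)*(p - 2)*(p^3 + p^2 - 22*p - 40) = (p - 5)^2*(p - 2)*(p^2 + 6*p + 8) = (p - 5)^2*(p - 2)*(p + 4)*(p + 2)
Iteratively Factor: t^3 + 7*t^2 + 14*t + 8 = (t + 2)*(t^2 + 5*t + 4) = (t + 1)*(t + 2)*(t + 4)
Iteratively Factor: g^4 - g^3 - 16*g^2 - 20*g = (g + 2)*(g^3 - 3*g^2 - 10*g) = (g - 5)*(g + 2)*(g^2 + 2*g) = (g - 5)*(g + 2)^2*(g)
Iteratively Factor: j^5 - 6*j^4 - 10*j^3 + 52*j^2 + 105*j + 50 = (j + 2)*(j^4 - 8*j^3 + 6*j^2 + 40*j + 25) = (j - 5)*(j + 2)*(j^3 - 3*j^2 - 9*j - 5) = (j - 5)*(j + 1)*(j + 2)*(j^2 - 4*j - 5) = (j - 5)^2*(j + 1)*(j + 2)*(j + 1)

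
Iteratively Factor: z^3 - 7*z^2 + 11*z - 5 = (z - 1)*(z^2 - 6*z + 5) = (z - 1)^2*(z - 5)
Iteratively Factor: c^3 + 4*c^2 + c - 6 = (c - 1)*(c^2 + 5*c + 6) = (c - 1)*(c + 3)*(c + 2)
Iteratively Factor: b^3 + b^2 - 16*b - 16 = (b - 4)*(b^2 + 5*b + 4) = (b - 4)*(b + 4)*(b + 1)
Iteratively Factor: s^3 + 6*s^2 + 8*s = (s)*(s^2 + 6*s + 8) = s*(s + 2)*(s + 4)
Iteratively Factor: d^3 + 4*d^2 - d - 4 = (d + 4)*(d^2 - 1) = (d - 1)*(d + 4)*(d + 1)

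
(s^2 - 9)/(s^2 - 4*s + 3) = (s + 3)/(s - 1)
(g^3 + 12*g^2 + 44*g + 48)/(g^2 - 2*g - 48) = (g^2 + 6*g + 8)/(g - 8)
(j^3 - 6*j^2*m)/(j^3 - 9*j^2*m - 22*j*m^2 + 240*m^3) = j^2/(j^2 - 3*j*m - 40*m^2)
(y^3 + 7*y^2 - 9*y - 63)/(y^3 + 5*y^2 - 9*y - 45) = (y + 7)/(y + 5)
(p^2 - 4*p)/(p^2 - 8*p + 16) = p/(p - 4)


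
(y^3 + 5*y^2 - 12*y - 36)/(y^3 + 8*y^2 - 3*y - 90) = (y + 2)/(y + 5)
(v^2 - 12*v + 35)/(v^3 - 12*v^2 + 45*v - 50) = (v - 7)/(v^2 - 7*v + 10)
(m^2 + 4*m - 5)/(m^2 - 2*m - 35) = (m - 1)/(m - 7)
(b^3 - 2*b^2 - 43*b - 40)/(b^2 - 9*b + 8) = (b^2 + 6*b + 5)/(b - 1)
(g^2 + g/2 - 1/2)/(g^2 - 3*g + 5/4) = 2*(g + 1)/(2*g - 5)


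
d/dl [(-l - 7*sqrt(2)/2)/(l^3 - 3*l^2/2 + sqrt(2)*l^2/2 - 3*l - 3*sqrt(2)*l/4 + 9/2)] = 2*(-8*l^3 - 4*sqrt(2)*l^2 + 12*l^2 + 6*sqrt(2)*l + 24*l - (2*l + 7*sqrt(2))*(-12*l^2 - 4*sqrt(2)*l + 12*l + 3*sqrt(2) + 12) - 36)/(4*l^3 - 6*l^2 + 2*sqrt(2)*l^2 - 12*l - 3*sqrt(2)*l + 18)^2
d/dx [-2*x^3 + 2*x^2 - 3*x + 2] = -6*x^2 + 4*x - 3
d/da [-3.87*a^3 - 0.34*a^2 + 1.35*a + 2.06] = -11.61*a^2 - 0.68*a + 1.35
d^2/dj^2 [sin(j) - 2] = -sin(j)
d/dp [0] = 0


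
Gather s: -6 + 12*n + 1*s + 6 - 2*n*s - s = -2*n*s + 12*n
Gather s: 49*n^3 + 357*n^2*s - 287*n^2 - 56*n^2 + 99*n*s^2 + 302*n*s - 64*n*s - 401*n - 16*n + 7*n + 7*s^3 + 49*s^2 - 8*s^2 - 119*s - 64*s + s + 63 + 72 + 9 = 49*n^3 - 343*n^2 - 410*n + 7*s^3 + s^2*(99*n + 41) + s*(357*n^2 + 238*n - 182) + 144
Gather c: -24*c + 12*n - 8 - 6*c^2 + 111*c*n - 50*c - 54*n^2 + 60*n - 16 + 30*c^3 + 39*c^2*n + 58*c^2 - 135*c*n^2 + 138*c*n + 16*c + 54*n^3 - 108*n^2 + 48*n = 30*c^3 + c^2*(39*n + 52) + c*(-135*n^2 + 249*n - 58) + 54*n^3 - 162*n^2 + 120*n - 24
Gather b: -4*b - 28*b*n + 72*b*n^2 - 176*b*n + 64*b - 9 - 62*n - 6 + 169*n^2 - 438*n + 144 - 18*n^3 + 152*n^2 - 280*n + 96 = b*(72*n^2 - 204*n + 60) - 18*n^3 + 321*n^2 - 780*n + 225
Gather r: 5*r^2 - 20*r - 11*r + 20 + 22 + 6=5*r^2 - 31*r + 48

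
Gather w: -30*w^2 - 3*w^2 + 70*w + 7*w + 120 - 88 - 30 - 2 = -33*w^2 + 77*w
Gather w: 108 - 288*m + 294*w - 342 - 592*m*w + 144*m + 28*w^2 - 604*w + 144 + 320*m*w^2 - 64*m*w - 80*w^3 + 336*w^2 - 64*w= -144*m - 80*w^3 + w^2*(320*m + 364) + w*(-656*m - 374) - 90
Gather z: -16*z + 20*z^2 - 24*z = 20*z^2 - 40*z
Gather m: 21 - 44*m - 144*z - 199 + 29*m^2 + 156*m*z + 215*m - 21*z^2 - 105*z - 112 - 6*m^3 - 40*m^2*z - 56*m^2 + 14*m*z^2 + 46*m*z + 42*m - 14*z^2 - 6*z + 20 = -6*m^3 + m^2*(-40*z - 27) + m*(14*z^2 + 202*z + 213) - 35*z^2 - 255*z - 270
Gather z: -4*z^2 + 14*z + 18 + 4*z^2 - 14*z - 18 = 0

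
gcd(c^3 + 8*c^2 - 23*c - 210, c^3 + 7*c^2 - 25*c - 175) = c^2 + 2*c - 35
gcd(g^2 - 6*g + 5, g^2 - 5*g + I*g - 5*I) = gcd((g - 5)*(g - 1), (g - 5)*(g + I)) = g - 5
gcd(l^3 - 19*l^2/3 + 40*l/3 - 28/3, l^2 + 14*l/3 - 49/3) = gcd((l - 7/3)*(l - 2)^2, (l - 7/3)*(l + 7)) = l - 7/3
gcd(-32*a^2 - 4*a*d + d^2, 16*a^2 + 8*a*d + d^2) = 4*a + d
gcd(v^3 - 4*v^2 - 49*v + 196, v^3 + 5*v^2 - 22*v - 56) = v^2 + 3*v - 28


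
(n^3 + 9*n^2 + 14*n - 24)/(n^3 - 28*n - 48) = (n^2 + 5*n - 6)/(n^2 - 4*n - 12)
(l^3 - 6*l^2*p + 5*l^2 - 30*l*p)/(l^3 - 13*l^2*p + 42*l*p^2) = (-l - 5)/(-l + 7*p)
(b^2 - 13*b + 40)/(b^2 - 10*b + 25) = (b - 8)/(b - 5)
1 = 1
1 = 1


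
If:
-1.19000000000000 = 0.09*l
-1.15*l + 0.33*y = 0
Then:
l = -13.22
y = -46.08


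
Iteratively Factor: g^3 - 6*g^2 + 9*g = (g)*(g^2 - 6*g + 9) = g*(g - 3)*(g - 3)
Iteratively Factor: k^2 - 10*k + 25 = (k - 5)*(k - 5)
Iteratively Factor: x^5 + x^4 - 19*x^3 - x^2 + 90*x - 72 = (x - 1)*(x^4 + 2*x^3 - 17*x^2 - 18*x + 72) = (x - 1)*(x + 3)*(x^3 - x^2 - 14*x + 24) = (x - 3)*(x - 1)*(x + 3)*(x^2 + 2*x - 8) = (x - 3)*(x - 1)*(x + 3)*(x + 4)*(x - 2)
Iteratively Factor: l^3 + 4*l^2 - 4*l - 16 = (l + 2)*(l^2 + 2*l - 8) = (l - 2)*(l + 2)*(l + 4)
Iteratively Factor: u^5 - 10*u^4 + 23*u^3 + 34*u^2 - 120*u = (u - 5)*(u^4 - 5*u^3 - 2*u^2 + 24*u) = u*(u - 5)*(u^3 - 5*u^2 - 2*u + 24) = u*(u - 5)*(u - 3)*(u^2 - 2*u - 8) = u*(u - 5)*(u - 4)*(u - 3)*(u + 2)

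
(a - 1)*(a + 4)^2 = a^3 + 7*a^2 + 8*a - 16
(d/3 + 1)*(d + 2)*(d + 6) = d^3/3 + 11*d^2/3 + 12*d + 12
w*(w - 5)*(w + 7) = w^3 + 2*w^2 - 35*w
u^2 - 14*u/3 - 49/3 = (u - 7)*(u + 7/3)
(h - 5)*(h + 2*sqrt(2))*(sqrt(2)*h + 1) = sqrt(2)*h^3 - 5*sqrt(2)*h^2 + 5*h^2 - 25*h + 2*sqrt(2)*h - 10*sqrt(2)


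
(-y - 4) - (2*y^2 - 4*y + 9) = -2*y^2 + 3*y - 13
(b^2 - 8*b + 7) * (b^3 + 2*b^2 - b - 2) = b^5 - 6*b^4 - 10*b^3 + 20*b^2 + 9*b - 14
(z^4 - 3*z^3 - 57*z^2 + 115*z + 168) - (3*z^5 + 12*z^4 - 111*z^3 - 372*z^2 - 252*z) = -3*z^5 - 11*z^4 + 108*z^3 + 315*z^2 + 367*z + 168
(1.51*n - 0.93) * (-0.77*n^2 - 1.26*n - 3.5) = -1.1627*n^3 - 1.1865*n^2 - 4.1132*n + 3.255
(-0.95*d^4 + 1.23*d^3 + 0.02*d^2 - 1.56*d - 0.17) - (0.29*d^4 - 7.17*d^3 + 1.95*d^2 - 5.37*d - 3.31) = -1.24*d^4 + 8.4*d^3 - 1.93*d^2 + 3.81*d + 3.14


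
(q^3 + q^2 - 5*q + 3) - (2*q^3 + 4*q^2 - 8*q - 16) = -q^3 - 3*q^2 + 3*q + 19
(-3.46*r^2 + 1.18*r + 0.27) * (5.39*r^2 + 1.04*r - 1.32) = -18.6494*r^4 + 2.7618*r^3 + 7.2497*r^2 - 1.2768*r - 0.3564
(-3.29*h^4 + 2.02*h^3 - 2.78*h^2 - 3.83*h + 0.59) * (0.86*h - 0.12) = -2.8294*h^5 + 2.132*h^4 - 2.6332*h^3 - 2.9602*h^2 + 0.967*h - 0.0708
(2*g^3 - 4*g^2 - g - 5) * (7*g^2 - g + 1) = 14*g^5 - 30*g^4 - g^3 - 38*g^2 + 4*g - 5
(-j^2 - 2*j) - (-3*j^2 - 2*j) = 2*j^2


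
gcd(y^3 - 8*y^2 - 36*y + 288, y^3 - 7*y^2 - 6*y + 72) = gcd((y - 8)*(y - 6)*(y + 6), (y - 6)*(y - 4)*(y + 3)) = y - 6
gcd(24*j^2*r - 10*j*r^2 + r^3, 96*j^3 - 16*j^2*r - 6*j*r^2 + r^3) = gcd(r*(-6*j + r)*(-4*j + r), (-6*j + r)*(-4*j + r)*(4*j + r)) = 24*j^2 - 10*j*r + r^2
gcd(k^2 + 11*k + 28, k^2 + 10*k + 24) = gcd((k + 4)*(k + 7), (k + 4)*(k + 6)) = k + 4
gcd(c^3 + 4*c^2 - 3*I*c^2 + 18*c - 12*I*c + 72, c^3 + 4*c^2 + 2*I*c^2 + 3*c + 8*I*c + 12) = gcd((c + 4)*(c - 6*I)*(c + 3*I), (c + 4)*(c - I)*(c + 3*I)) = c^2 + c*(4 + 3*I) + 12*I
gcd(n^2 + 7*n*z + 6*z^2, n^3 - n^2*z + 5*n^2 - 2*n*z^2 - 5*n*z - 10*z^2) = n + z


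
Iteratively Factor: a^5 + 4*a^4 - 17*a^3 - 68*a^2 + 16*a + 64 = (a + 4)*(a^4 - 17*a^2 + 16) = (a - 1)*(a + 4)*(a^3 + a^2 - 16*a - 16) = (a - 4)*(a - 1)*(a + 4)*(a^2 + 5*a + 4) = (a - 4)*(a - 1)*(a + 1)*(a + 4)*(a + 4)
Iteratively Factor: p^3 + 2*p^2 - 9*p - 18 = (p + 3)*(p^2 - p - 6) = (p + 2)*(p + 3)*(p - 3)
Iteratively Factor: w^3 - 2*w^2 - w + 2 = (w - 2)*(w^2 - 1) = (w - 2)*(w - 1)*(w + 1)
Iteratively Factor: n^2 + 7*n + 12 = (n + 3)*(n + 4)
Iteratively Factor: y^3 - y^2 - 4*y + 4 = (y - 1)*(y^2 - 4) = (y - 1)*(y + 2)*(y - 2)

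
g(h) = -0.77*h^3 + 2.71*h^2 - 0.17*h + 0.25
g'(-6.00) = -115.85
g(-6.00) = 265.15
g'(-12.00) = -397.85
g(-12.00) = 1723.09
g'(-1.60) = -14.76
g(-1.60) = 10.61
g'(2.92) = -4.04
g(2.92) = 3.69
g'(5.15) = -33.52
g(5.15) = -33.92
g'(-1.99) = -20.10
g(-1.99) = 17.39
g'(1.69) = 2.39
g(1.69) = 3.99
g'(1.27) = 2.99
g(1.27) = 2.83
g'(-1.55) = -14.12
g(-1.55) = 9.89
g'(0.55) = 2.11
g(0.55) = 0.85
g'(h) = -2.31*h^2 + 5.42*h - 0.17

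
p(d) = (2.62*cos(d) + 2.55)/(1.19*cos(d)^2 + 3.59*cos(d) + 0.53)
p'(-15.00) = -1.41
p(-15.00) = -0.37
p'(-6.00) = 0.18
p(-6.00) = 1.00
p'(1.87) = 33.09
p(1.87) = -4.18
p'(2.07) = 5.83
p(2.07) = -1.41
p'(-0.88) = -0.91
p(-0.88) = 1.28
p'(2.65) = 0.78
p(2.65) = -0.14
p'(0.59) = 0.44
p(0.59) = 1.09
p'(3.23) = -0.12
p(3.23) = 0.03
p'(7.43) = 2.02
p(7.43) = 1.64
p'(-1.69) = -489.55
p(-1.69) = 18.67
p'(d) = (2.38*sin(d)*cos(d) + 3.59*sin(d))*(2.62*cos(d) + 2.55)/(1.19*cos(d)^2 + 3.59*cos(d) + 0.53)^2 - 2.62*sin(d)/(1.19*cos(d)^2 + 3.59*cos(d) + 0.53) = (3.1178*cos(d)^2 + 6.069*cos(d) + 7.7659)*sin(d)/(1.4161*cos(d)^4 + 8.5442*cos(d)^3 + 14.1495*cos(d)^2 + 3.8054*cos(d) + 0.2809)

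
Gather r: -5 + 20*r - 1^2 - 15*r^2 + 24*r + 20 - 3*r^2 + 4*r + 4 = -18*r^2 + 48*r + 18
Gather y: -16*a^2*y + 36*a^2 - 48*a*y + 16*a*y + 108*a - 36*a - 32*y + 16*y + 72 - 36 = 36*a^2 + 72*a + y*(-16*a^2 - 32*a - 16) + 36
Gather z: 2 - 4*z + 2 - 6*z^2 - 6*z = -6*z^2 - 10*z + 4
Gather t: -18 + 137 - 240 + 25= -96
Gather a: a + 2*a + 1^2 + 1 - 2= 3*a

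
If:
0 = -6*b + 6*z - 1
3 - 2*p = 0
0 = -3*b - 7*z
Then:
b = -7/60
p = 3/2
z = 1/20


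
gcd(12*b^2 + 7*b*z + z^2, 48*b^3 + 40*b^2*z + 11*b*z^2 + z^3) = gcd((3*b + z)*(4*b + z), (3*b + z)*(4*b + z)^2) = 12*b^2 + 7*b*z + z^2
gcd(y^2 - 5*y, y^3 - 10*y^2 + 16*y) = y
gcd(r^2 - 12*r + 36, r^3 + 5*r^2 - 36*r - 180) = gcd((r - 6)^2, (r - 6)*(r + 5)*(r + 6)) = r - 6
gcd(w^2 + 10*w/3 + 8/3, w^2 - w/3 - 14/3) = w + 2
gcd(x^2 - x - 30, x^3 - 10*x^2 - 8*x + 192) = x - 6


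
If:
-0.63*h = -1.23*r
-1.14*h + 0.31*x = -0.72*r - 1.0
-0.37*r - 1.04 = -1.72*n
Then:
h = 0.401960784313726*x + 1.2966476913346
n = 0.0442886456908345*x + 0.74751776179339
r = 0.205882352941176*x + 0.664136622390892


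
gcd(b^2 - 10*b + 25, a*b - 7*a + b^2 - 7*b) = 1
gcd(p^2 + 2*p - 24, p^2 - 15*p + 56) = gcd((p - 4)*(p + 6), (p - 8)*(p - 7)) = 1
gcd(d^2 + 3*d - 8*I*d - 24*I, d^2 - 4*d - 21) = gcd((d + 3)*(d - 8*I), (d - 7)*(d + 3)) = d + 3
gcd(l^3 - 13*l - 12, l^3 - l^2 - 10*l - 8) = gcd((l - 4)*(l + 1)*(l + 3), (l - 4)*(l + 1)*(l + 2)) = l^2 - 3*l - 4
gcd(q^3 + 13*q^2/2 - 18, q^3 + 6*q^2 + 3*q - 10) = q + 2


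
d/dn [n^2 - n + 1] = 2*n - 1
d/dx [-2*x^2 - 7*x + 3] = -4*x - 7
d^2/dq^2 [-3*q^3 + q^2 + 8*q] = 2 - 18*q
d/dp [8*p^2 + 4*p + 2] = 16*p + 4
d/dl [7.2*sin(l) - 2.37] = 7.2*cos(l)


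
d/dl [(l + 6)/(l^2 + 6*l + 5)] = (l^2 + 6*l - 2*(l + 3)*(l + 6) + 5)/(l^2 + 6*l + 5)^2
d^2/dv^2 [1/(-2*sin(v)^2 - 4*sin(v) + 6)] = (-3*sin(v) + 2*cos(v)^2 - 9)*cos(v)^2/(sin(v)^2 + 2*sin(v) - 3)^3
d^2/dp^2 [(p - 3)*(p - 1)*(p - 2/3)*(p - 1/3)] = 12*p^2 - 30*p + 130/9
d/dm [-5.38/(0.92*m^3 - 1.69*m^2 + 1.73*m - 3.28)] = (14.8488*m^2 - 18.1844*m + 9.3074)/(0.92*m^3 - 1.69*m^2 + 1.73*m - 3.28)^2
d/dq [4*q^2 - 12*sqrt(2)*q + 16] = 8*q - 12*sqrt(2)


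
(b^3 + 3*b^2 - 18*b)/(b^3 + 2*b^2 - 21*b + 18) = b/(b - 1)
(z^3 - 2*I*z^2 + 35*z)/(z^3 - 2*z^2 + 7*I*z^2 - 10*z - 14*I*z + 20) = z*(z - 7*I)/(z^2 + 2*z*(-1 + I) - 4*I)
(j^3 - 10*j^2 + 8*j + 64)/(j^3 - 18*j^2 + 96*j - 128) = (j^2 - 2*j - 8)/(j^2 - 10*j + 16)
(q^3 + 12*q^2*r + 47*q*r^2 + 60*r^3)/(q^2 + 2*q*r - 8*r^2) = (q^2 + 8*q*r + 15*r^2)/(q - 2*r)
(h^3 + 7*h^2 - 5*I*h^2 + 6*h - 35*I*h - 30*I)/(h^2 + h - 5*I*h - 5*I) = h + 6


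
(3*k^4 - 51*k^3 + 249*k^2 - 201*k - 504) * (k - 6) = 3*k^5 - 69*k^4 + 555*k^3 - 1695*k^2 + 702*k + 3024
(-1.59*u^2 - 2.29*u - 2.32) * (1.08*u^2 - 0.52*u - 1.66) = -1.7172*u^4 - 1.6464*u^3 + 1.3246*u^2 + 5.0078*u + 3.8512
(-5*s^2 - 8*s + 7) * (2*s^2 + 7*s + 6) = -10*s^4 - 51*s^3 - 72*s^2 + s + 42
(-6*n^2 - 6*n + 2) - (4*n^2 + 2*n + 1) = -10*n^2 - 8*n + 1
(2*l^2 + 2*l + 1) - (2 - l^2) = 3*l^2 + 2*l - 1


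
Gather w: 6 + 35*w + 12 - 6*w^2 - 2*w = -6*w^2 + 33*w + 18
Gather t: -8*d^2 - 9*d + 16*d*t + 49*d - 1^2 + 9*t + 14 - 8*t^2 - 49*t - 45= -8*d^2 + 40*d - 8*t^2 + t*(16*d - 40) - 32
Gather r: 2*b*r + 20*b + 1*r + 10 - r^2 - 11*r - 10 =20*b - r^2 + r*(2*b - 10)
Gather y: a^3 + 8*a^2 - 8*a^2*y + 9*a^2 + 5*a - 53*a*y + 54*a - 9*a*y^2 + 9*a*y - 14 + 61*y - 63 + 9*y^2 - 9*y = a^3 + 17*a^2 + 59*a + y^2*(9 - 9*a) + y*(-8*a^2 - 44*a + 52) - 77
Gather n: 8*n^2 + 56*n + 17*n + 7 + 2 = 8*n^2 + 73*n + 9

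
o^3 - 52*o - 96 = (o - 8)*(o + 2)*(o + 6)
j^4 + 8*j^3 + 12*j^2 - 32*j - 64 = (j - 2)*(j + 2)*(j + 4)^2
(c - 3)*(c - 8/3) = c^2 - 17*c/3 + 8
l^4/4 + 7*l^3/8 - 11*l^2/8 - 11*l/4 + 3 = (l/4 + 1)*(l - 3/2)*(l - 1)*(l + 2)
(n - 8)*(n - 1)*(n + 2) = n^3 - 7*n^2 - 10*n + 16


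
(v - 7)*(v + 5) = v^2 - 2*v - 35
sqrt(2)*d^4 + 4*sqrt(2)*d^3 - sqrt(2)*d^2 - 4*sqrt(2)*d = d*(d - 1)*(d + 4)*(sqrt(2)*d + sqrt(2))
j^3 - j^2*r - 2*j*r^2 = j*(j - 2*r)*(j + r)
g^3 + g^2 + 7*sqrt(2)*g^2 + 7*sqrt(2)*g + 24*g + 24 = (g + 1)*(g + 3*sqrt(2))*(g + 4*sqrt(2))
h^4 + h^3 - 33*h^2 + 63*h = h*(h - 3)^2*(h + 7)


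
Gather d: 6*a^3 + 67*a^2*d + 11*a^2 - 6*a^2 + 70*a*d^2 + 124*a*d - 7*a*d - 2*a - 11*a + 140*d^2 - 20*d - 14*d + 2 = 6*a^3 + 5*a^2 - 13*a + d^2*(70*a + 140) + d*(67*a^2 + 117*a - 34) + 2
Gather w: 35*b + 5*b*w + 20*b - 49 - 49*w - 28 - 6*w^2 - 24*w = 55*b - 6*w^2 + w*(5*b - 73) - 77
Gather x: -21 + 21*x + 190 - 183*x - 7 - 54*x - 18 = 144 - 216*x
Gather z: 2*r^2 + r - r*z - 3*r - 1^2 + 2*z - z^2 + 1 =2*r^2 - 2*r - z^2 + z*(2 - r)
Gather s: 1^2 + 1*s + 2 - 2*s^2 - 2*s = -2*s^2 - s + 3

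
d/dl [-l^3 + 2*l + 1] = 2 - 3*l^2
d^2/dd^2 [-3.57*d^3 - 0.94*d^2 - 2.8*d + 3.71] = -21.42*d - 1.88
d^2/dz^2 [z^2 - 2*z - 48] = 2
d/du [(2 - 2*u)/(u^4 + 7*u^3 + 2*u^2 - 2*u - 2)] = 2*(3*u^4 + 10*u^3 - 19*u^2 - 4*u + 4)/(u^8 + 14*u^7 + 53*u^6 + 24*u^5 - 28*u^4 - 36*u^3 - 4*u^2 + 8*u + 4)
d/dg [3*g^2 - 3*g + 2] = 6*g - 3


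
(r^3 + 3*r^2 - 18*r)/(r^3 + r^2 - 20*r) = (r^2 + 3*r - 18)/(r^2 + r - 20)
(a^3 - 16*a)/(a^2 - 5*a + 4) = a*(a + 4)/(a - 1)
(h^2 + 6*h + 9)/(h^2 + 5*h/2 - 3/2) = 2*(h + 3)/(2*h - 1)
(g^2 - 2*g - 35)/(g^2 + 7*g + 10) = (g - 7)/(g + 2)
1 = 1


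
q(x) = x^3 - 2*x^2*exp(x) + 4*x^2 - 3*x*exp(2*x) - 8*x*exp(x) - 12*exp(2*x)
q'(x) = -2*x^2*exp(x) + 3*x^2 - 6*x*exp(2*x) - 12*x*exp(x) + 8*x - 27*exp(2*x) - 8*exp(x)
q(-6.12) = -79.46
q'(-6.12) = 63.38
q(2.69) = -4837.45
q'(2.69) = -10125.70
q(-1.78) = 8.18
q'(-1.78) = -4.01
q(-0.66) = 1.06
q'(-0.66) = -10.62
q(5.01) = -620710.03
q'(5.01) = -1299841.17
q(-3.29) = 7.86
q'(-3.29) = 6.51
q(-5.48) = -44.51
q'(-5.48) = 46.24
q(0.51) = -44.01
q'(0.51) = -102.88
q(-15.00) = -2475.00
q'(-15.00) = 555.00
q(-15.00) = -2475.00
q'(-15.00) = 555.00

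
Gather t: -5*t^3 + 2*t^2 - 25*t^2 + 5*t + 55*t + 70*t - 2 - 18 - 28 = -5*t^3 - 23*t^2 + 130*t - 48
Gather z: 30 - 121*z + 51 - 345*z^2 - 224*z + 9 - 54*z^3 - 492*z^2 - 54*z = -54*z^3 - 837*z^2 - 399*z + 90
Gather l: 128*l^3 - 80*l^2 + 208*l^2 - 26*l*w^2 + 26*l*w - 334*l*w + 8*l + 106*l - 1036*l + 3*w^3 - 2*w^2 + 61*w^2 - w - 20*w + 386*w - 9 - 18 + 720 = 128*l^3 + 128*l^2 + l*(-26*w^2 - 308*w - 922) + 3*w^3 + 59*w^2 + 365*w + 693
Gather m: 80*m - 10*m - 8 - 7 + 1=70*m - 14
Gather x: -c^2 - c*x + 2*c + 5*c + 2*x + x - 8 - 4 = -c^2 + 7*c + x*(3 - c) - 12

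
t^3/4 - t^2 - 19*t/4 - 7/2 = (t/4 + 1/4)*(t - 7)*(t + 2)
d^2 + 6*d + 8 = (d + 2)*(d + 4)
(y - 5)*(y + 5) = y^2 - 25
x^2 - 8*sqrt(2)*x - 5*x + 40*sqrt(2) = (x - 5)*(x - 8*sqrt(2))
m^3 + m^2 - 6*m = m*(m - 2)*(m + 3)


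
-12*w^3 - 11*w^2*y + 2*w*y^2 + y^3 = (-3*w + y)*(w + y)*(4*w + y)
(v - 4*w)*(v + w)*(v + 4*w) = v^3 + v^2*w - 16*v*w^2 - 16*w^3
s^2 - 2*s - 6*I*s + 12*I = (s - 2)*(s - 6*I)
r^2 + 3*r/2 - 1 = (r - 1/2)*(r + 2)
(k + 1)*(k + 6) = k^2 + 7*k + 6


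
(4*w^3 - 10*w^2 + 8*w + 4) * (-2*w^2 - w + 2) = -8*w^5 + 16*w^4 + 2*w^3 - 36*w^2 + 12*w + 8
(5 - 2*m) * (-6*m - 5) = 12*m^2 - 20*m - 25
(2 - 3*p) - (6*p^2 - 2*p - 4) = -6*p^2 - p + 6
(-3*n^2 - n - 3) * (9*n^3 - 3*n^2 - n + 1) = -27*n^5 - 21*n^3 + 7*n^2 + 2*n - 3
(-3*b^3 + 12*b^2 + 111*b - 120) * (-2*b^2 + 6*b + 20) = 6*b^5 - 42*b^4 - 210*b^3 + 1146*b^2 + 1500*b - 2400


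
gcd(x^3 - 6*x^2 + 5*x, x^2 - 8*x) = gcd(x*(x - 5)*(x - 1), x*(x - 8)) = x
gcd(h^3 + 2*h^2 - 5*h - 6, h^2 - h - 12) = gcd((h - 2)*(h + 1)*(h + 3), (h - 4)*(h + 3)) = h + 3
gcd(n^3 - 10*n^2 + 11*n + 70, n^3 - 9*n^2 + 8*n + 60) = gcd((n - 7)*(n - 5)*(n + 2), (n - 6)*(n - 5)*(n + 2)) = n^2 - 3*n - 10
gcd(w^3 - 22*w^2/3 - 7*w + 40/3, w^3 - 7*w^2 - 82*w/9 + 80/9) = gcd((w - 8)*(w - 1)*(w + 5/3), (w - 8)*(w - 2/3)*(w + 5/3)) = w^2 - 19*w/3 - 40/3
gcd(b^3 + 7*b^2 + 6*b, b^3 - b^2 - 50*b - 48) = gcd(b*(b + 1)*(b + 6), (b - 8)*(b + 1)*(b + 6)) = b^2 + 7*b + 6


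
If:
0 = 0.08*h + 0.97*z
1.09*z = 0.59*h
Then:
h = 0.00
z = 0.00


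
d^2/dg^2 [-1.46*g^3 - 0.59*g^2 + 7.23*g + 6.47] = -8.76*g - 1.18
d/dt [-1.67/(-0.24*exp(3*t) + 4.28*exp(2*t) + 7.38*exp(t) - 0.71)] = (-1.2024*exp(2*t) + 14.2952*exp(t) + 12.3246)*exp(t)/(0.24*exp(3*t) - 4.28*exp(2*t) - 7.38*exp(t) + 0.71)^2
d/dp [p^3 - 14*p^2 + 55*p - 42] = 3*p^2 - 28*p + 55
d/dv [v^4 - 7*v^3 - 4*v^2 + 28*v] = 4*v^3 - 21*v^2 - 8*v + 28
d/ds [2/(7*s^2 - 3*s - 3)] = 2*(3 - 14*s)/(-7*s^2 + 3*s + 3)^2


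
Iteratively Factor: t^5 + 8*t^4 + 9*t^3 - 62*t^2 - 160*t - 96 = (t + 2)*(t^4 + 6*t^3 - 3*t^2 - 56*t - 48) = (t + 2)*(t + 4)*(t^3 + 2*t^2 - 11*t - 12) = (t - 3)*(t + 2)*(t + 4)*(t^2 + 5*t + 4) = (t - 3)*(t + 1)*(t + 2)*(t + 4)*(t + 4)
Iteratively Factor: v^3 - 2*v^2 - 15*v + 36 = (v + 4)*(v^2 - 6*v + 9) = (v - 3)*(v + 4)*(v - 3)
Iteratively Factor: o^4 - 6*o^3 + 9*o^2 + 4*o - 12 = (o - 2)*(o^3 - 4*o^2 + o + 6) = (o - 3)*(o - 2)*(o^2 - o - 2) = (o - 3)*(o - 2)*(o + 1)*(o - 2)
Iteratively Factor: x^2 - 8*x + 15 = (x - 3)*(x - 5)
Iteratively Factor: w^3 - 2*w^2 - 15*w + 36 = (w - 3)*(w^2 + w - 12) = (w - 3)*(w + 4)*(w - 3)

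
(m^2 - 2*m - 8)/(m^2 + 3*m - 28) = (m + 2)/(m + 7)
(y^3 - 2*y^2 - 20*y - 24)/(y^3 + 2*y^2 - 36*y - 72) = (y + 2)/(y + 6)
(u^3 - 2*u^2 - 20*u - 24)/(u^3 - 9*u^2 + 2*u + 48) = (u^2 - 4*u - 12)/(u^2 - 11*u + 24)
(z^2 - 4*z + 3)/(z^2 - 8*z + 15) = (z - 1)/(z - 5)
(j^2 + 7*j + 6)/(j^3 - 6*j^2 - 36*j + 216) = (j + 1)/(j^2 - 12*j + 36)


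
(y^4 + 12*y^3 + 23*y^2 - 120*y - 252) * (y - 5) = y^5 + 7*y^4 - 37*y^3 - 235*y^2 + 348*y + 1260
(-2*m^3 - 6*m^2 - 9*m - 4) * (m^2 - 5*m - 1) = -2*m^5 + 4*m^4 + 23*m^3 + 47*m^2 + 29*m + 4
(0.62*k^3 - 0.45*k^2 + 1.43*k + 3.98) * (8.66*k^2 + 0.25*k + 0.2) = 5.3692*k^5 - 3.742*k^4 + 12.3953*k^3 + 34.7343*k^2 + 1.281*k + 0.796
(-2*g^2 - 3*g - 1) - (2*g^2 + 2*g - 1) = -4*g^2 - 5*g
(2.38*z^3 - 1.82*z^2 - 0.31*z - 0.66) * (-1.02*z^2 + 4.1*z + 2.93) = -2.4276*z^5 + 11.6144*z^4 - 0.1724*z^3 - 5.9304*z^2 - 3.6143*z - 1.9338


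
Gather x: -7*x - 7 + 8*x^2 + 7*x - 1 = 8*x^2 - 8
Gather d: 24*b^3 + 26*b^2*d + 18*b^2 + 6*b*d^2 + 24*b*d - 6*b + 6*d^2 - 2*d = 24*b^3 + 18*b^2 - 6*b + d^2*(6*b + 6) + d*(26*b^2 + 24*b - 2)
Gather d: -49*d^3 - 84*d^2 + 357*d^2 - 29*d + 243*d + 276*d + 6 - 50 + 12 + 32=-49*d^3 + 273*d^2 + 490*d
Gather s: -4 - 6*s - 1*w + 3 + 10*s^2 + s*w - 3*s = 10*s^2 + s*(w - 9) - w - 1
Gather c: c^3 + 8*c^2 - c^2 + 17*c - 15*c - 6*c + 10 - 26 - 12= c^3 + 7*c^2 - 4*c - 28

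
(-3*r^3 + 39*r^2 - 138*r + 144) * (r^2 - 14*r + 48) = -3*r^5 + 81*r^4 - 828*r^3 + 3948*r^2 - 8640*r + 6912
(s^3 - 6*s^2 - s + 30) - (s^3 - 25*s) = -6*s^2 + 24*s + 30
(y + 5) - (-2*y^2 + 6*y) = 2*y^2 - 5*y + 5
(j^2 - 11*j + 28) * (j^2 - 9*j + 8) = j^4 - 20*j^3 + 135*j^2 - 340*j + 224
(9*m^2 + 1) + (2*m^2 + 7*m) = 11*m^2 + 7*m + 1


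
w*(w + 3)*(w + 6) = w^3 + 9*w^2 + 18*w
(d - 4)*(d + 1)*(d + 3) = d^3 - 13*d - 12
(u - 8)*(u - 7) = u^2 - 15*u + 56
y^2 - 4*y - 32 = (y - 8)*(y + 4)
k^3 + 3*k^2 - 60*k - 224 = (k - 8)*(k + 4)*(k + 7)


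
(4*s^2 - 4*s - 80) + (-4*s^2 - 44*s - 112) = -48*s - 192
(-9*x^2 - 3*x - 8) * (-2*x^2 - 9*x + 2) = 18*x^4 + 87*x^3 + 25*x^2 + 66*x - 16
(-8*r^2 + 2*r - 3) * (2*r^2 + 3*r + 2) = -16*r^4 - 20*r^3 - 16*r^2 - 5*r - 6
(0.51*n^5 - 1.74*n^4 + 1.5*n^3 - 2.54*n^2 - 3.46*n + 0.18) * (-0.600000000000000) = -0.306*n^5 + 1.044*n^4 - 0.9*n^3 + 1.524*n^2 + 2.076*n - 0.108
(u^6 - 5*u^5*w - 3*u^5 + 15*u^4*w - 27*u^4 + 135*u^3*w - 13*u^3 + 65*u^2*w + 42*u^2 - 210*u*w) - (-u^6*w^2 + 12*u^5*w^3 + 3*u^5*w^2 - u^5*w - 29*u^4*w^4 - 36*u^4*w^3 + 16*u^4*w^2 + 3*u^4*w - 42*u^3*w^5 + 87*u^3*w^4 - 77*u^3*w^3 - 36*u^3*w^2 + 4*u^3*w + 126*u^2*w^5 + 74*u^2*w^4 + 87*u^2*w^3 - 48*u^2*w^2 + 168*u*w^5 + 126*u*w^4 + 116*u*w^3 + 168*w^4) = u^6*w^2 + u^6 - 12*u^5*w^3 - 3*u^5*w^2 - 4*u^5*w - 3*u^5 + 29*u^4*w^4 + 36*u^4*w^3 - 16*u^4*w^2 + 12*u^4*w - 27*u^4 + 42*u^3*w^5 - 87*u^3*w^4 + 77*u^3*w^3 + 36*u^3*w^2 + 131*u^3*w - 13*u^3 - 126*u^2*w^5 - 74*u^2*w^4 - 87*u^2*w^3 + 48*u^2*w^2 + 65*u^2*w + 42*u^2 - 168*u*w^5 - 126*u*w^4 - 116*u*w^3 - 210*u*w - 168*w^4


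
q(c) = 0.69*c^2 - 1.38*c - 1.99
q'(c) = 1.38*c - 1.38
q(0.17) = -2.20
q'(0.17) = -1.15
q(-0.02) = -1.96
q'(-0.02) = -1.41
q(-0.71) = -0.66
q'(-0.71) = -2.36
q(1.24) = -2.64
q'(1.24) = 0.33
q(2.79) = -0.47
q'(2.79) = 2.47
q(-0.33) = -1.46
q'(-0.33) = -1.84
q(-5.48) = 26.29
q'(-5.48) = -8.94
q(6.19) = 15.91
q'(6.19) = 7.16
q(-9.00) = 66.32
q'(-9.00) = -13.80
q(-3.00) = 8.36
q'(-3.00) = -5.52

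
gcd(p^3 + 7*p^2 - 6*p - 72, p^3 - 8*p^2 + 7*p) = 1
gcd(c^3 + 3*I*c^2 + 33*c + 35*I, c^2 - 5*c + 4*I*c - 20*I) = 1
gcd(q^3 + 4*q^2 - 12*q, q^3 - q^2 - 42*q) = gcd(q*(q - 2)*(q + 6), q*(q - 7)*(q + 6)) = q^2 + 6*q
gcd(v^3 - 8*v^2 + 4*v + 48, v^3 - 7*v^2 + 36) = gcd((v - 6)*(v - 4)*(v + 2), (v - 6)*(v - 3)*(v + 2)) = v^2 - 4*v - 12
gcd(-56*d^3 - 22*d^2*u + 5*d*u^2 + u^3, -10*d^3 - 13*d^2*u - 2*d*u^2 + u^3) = 2*d + u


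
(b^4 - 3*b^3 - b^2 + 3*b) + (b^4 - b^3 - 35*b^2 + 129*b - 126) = 2*b^4 - 4*b^3 - 36*b^2 + 132*b - 126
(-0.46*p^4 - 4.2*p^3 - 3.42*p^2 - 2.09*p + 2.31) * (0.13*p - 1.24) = -0.0598*p^5 + 0.0244*p^4 + 4.7634*p^3 + 3.9691*p^2 + 2.8919*p - 2.8644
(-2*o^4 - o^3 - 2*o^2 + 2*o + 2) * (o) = -2*o^5 - o^4 - 2*o^3 + 2*o^2 + 2*o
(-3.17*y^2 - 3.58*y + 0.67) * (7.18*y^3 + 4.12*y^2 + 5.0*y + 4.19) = -22.7606*y^5 - 38.7648*y^4 - 25.789*y^3 - 28.4219*y^2 - 11.6502*y + 2.8073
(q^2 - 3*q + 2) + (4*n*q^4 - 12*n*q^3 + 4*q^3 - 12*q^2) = 4*n*q^4 - 12*n*q^3 + 4*q^3 - 11*q^2 - 3*q + 2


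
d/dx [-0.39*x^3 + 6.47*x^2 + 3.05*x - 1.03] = -1.17*x^2 + 12.94*x + 3.05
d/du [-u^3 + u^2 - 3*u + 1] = -3*u^2 + 2*u - 3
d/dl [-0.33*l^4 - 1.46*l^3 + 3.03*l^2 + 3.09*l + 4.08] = -1.32*l^3 - 4.38*l^2 + 6.06*l + 3.09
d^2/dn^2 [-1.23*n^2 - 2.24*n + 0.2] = -2.46000000000000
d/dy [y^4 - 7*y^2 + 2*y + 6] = 4*y^3 - 14*y + 2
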